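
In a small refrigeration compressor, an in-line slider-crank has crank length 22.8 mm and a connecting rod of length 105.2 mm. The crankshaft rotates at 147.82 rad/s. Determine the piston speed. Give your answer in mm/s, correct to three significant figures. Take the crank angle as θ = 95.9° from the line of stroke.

ω = 147.8 rad/s
For an in-line slider-crank, x = r cosθ + √(L² − r² sin²θ), so v = −rω sinθ·[1 + r cosθ/√(L² − r² sin²θ)].
With r = 0.0228 m, L = 0.1052 m, θ = 95.9°: √(L² − r² sin²θ) = 0.10273 m.
v = −0.0228·147.8·0.99470·[1 + 0.0228·-0.10279/0.10273] = -3.276 m/s.
|v| = 3.276 m/s = 3276 mm/s.

3280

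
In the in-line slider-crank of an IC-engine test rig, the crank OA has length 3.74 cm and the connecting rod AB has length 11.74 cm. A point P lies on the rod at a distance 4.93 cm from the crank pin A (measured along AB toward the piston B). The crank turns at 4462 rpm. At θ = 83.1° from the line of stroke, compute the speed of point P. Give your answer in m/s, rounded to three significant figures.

ω = 467.3 rad/s.  Crank-pin speed |V_A| = rω = 17.476 m/s, perpendicular to OA.
Rod angle: sinφ = −(r/L) sinθ ⇒ φ = -18.437°; ω_rod = −rω cosθ/√(L²−r²sin²θ) = -18.85 rad/s.
V_P = V_A + ω_rod × AP, with AP = 0.0493 m along the rod.
Components: V_Px = −rω sinθ − a·ω_rod·sinφ = -17.643 m/s;  V_Py = rω cosθ + a·ω_rod·cosφ = +1.2178 m/s.
|V_P| = √(V_Px² + V_Py²) = 17.685 m/s.

17.7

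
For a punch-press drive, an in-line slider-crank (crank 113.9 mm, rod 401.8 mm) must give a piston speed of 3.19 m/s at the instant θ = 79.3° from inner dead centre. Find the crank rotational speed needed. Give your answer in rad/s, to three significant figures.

27.0

For an in-line slider-crank, |v_piston| = rω|sinθ|·[1 + r cosθ/√(L² − r² sin²θ)].
With r = 0.1139 m, L = 0.4018 m, θ = 79.3°: the bracketed kinematic factor |dx/dθ| = 0.11805 m.
ω = v/|dx/dθ| = 3.19/0.11805 = 27.022 rad/s.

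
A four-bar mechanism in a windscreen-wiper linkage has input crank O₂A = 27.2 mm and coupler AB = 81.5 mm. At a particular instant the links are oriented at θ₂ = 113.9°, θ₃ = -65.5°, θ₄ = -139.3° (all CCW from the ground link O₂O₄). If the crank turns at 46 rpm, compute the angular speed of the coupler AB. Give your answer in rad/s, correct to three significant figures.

1.60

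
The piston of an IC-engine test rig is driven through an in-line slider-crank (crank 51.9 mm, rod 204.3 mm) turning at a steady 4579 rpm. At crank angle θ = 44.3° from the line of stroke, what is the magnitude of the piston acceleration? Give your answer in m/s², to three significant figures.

ω = 2π·4579/60 = 479.5 rad/s
x(θ) = r cosθ + √(L² − r² sin²θ); with ω constant, a = ω²·d²x/dθ².
d²x/dθ² = −r cosθ − r²(cos2θ)/√u − r⁴ sin²2θ/(4u^{3/2}),  u = L² − r² sin²θ = 0.0404246 m².
Substituting r = 0.0519 m, L = 0.2043 m, θ = 44.3°: d²x/dθ² = -0.037695 m.
a = ω²·d²x/dθ² = (479.5)²·(-0.037695) = -8667.2 m/s²;  |a| = 8667.2 m/s².

8670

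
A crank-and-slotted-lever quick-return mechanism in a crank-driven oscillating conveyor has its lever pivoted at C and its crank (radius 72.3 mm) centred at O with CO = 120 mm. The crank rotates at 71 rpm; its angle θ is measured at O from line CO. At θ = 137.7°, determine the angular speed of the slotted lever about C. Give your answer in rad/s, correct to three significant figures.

1.30

ω = 7.435 rad/s (from 71 rpm).
Crank pin A relative to C: A = (d + r cosθ, r sinθ); lever angle φ = atan2(r sinθ, d + r cosθ).
Differentiating tanφ: φ̇ = rω(d cosθ + r)/(d² + r² + 2dr cosθ).
d² + r² + 2dr cosθ = |CA|² = 0.00679321 m²;  d cosθ + r = -0.016456 m.
|ω_lever| = |0.0723·7.435·-0.016456| / 0.00679321 = 1.3022 rad/s.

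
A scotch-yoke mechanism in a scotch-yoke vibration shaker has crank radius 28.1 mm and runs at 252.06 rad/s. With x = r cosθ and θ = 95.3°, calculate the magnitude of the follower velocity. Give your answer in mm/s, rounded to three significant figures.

ω = 252.1 rad/s
x = r cosθ ⇒ ẋ = −rω sinθ.
|v| = rω|sinθ| = 0.0281·252.1·|sin 95.3°| = 7.0526 m/s = 7052.6 mm/s.

7050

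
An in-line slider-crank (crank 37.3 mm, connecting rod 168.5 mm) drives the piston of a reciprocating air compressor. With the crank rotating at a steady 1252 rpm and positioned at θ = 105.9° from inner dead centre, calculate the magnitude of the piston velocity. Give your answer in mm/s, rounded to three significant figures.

4410

ω = 2π·1252/60 = 131.1 rad/s
For an in-line slider-crank, x = r cosθ + √(L² − r² sin²θ), so v = −rω sinθ·[1 + r cosθ/√(L² − r² sin²θ)].
With r = 0.0373 m, L = 0.1685 m, θ = 105.9°: √(L² − r² sin²θ) = 0.16464 m.
v = −0.0373·131.1·0.96174·[1 + 0.0373·-0.27396/0.16464] = -4.4113 m/s.
|v| = 4.4113 m/s = 4411.3 mm/s.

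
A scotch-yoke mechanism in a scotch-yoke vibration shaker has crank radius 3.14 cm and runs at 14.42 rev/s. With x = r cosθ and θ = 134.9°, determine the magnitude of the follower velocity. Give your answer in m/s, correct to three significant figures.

ω = 90.6 rad/s (from 14.42 rev/s).
x = r cosθ ⇒ ẋ = −rω sinθ.
|v| = rω|sinθ| = 0.0314·90.6·|sin 134.9°| = 2.0152 m/s.

2.02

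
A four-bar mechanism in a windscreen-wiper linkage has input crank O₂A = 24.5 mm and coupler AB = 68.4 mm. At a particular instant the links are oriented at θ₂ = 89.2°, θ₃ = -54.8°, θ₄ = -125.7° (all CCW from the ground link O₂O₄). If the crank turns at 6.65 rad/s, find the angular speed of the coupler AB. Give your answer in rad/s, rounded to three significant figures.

ω₂ = 6.65 rad/s
Differentiating the loop-closure r₂e^{iθ₂}+r₃e^{iθ₃}=r₁+r₄e^{iθ₄} gives r₂ω₂e^{iθ₂}+r₃ω₃e^{iθ₃}=r₄ω₄e^{iθ₄}.
Eliminating the other unknown: ω₃ = r₂ω₂ sin(θ₄−θ₂) / [r₃ sin(θ₃−θ₄)].
Numerator sine = +0.57215; denominator sine = +0.94495.
Result = 0.0245·6.65·(+0.57215) / (0.0684·(+0.94495)) = +1.4422 rad/s; magnitude 1.4422 rad/s.

1.44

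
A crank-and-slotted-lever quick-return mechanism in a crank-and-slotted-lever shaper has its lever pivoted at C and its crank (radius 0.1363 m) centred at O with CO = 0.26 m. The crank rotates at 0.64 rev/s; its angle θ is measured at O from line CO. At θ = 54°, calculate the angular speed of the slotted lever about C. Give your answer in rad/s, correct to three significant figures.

1.24

ω = 4.021 rad/s (from 0.64 rev/s).
Crank pin A relative to C: A = (d + r cosθ, r sinθ); lever angle φ = atan2(r sinθ, d + r cosθ).
Differentiating tanφ: φ̇ = rω(d cosθ + r)/(d² + r² + 2dr cosθ).
d² + r² + 2dr cosθ = |CA|² = 0.127838 m²;  d cosθ + r = +0.28912 m.
|ω_lever| = |0.1363·4.021·+0.28912| / 0.127838 = 1.2396 rad/s.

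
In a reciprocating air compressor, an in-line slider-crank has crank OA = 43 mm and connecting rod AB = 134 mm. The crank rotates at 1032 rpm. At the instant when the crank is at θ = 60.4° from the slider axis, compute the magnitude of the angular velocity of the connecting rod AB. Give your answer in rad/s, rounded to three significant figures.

ω = 108.1 rad/s (converted from 1032 rpm).
The rod makes angle φ with the slider axis where L sinφ = r sinθ; differentiating, L cosφ·φ̇ = r ω cosθ.
L cosφ = √(L² − r² sin²θ) = 0.12868 m.
|ω_rod| = r ω |cosθ| / √(L² − r² sin²θ) = 0.043·108.1·0.49394/0.12868 = 17.838 rad/s.

17.8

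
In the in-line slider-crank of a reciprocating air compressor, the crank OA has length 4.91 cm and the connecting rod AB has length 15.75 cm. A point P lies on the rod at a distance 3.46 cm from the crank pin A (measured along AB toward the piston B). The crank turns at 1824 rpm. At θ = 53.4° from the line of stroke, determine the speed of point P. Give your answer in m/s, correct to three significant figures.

8.98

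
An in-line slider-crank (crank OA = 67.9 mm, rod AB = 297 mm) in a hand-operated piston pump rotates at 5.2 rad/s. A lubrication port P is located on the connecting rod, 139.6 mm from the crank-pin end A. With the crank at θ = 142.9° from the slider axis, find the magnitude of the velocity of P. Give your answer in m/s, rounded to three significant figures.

ω = 5.2 rad/s.  Crank-pin speed |V_A| = rω = 0.35308 m/s, perpendicular to OA.
Rod angle: sinφ = −(r/L) sinθ ⇒ φ = -7.927°; ω_rod = −rω cosθ/√(L²−r²sin²θ) = +0.95733 rad/s.
V_P = V_A + ω_rod × AP, with AP = 0.1396 m along the rod.
Components: V_Px = −rω sinθ − a·ω_rod·sinφ = -0.19455 m/s;  V_Py = rω cosθ + a·ω_rod·cosφ = -0.14924 m/s.
|V_P| = √(V_Px² + V_Py²) = 0.2452 m/s.

0.245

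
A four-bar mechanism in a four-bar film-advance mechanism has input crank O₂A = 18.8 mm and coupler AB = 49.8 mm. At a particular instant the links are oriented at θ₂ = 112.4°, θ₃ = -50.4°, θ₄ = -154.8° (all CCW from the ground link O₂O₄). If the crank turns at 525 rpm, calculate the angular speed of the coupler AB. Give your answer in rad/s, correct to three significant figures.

ω₂ = 54.98 rad/s (from 525 rpm).
Differentiating the loop-closure r₂e^{iθ₂}+r₃e^{iθ₃}=r₁+r₄e^{iθ₄} gives r₂ω₂e^{iθ₂}+r₃ω₃e^{iθ₃}=r₄ω₄e^{iθ₄}.
Eliminating the other unknown: ω₃ = r₂ω₂ sin(θ₄−θ₂) / [r₃ sin(θ₃−θ₄)].
Numerator sine = +0.99881; denominator sine = +0.96858.
Result = 0.0188·54.98·(+0.99881) / (0.0498·(+0.96858)) = +21.402 rad/s; magnitude 21.402 rad/s.

21.4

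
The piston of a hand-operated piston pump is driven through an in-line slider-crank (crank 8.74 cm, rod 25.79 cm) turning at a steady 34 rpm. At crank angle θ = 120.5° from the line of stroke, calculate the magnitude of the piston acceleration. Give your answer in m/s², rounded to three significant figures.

0.743

ω = 2π·34/60 = 3.56 rad/s
x(θ) = r cosθ + √(L² − r² sin²θ); with ω constant, a = ω²·d²x/dθ².
d²x/dθ² = −r cosθ − r²(cos2θ)/√u − r⁴ sin²2θ/(4u^{3/2}),  u = L² − r² sin²θ = 0.0608414 m².
Substituting r = 0.0874 m, L = 0.2579 m, θ = 120.5°: d²x/dθ² = +0.058629 m.
a = ω²·d²x/dθ² = (3.56)²·(+0.058629) = +0.74324 m/s²;  |a| = 0.74324 m/s².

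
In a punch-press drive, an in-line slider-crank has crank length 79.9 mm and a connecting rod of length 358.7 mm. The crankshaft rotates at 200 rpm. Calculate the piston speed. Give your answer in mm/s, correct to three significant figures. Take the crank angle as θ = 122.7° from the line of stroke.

1240

ω = 2π·200/60 = 20.94 rad/s
For an in-line slider-crank, x = r cosθ + √(L² − r² sin²θ), so v = −rω sinθ·[1 + r cosθ/√(L² − r² sin²θ)].
With r = 0.0799 m, L = 0.3587 m, θ = 122.7°: √(L² − r² sin²θ) = 0.35234 m.
v = −0.0799·20.94·0.84151·[1 + 0.0799·-0.54024/0.35234] = -1.2357 m/s.
|v| = 1.2357 m/s = 1235.7 mm/s.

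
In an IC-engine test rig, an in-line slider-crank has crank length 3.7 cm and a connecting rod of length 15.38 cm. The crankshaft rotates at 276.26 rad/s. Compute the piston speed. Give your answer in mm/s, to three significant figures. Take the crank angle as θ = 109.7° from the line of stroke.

8820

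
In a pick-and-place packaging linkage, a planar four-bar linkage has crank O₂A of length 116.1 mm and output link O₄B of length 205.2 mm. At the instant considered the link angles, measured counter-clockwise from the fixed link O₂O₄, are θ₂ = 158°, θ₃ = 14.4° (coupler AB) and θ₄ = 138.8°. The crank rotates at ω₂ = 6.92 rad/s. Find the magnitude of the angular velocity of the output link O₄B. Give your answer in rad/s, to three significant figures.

ω₂ = 6.92 rad/s
Differentiating the loop-closure r₂e^{iθ₂}+r₃e^{iθ₃}=r₁+r₄e^{iθ₄} gives r₂ω₂e^{iθ₂}+r₃ω₃e^{iθ₃}=r₄ω₄e^{iθ₄}.
Eliminating the other unknown: ω₄ = r₂ω₂ sin(θ₂−θ₃) / [r₄ sin(θ₄−θ₃)].
Numerator sine = +0.59342; denominator sine = +0.82511.
Result = 0.1161·6.92·(+0.59342) / (0.2052·(+0.82511)) = +2.8158 rad/s; magnitude 2.8158 rad/s.

2.82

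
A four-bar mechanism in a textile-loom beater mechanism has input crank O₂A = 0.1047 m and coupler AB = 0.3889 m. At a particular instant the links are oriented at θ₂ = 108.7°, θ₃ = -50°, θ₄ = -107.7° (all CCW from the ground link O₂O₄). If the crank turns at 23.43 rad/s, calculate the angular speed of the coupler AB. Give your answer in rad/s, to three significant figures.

4.43

ω₂ = 23.43 rad/s
Differentiating the loop-closure r₂e^{iθ₂}+r₃e^{iθ₃}=r₁+r₄e^{iθ₄} gives r₂ω₂e^{iθ₂}+r₃ω₃e^{iθ₃}=r₄ω₄e^{iθ₄}.
Eliminating the other unknown: ω₃ = r₂ω₂ sin(θ₄−θ₂) / [r₃ sin(θ₃−θ₄)].
Numerator sine = +0.59342; denominator sine = +0.84526.
Result = 0.1047·23.43·(+0.59342) / (0.3889·(+0.84526)) = +4.4284 rad/s; magnitude 4.4284 rad/s.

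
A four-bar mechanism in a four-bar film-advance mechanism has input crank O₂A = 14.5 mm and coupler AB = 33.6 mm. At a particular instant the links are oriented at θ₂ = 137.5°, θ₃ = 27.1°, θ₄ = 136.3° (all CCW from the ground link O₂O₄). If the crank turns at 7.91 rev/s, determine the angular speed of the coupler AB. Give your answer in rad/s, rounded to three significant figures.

ω₂ = 49.7 rad/s (from 7.91 rev/s).
Differentiating the loop-closure r₂e^{iθ₂}+r₃e^{iθ₃}=r₁+r₄e^{iθ₄} gives r₂ω₂e^{iθ₂}+r₃ω₃e^{iθ₃}=r₄ω₄e^{iθ₄}.
Eliminating the other unknown: ω₃ = r₂ω₂ sin(θ₄−θ₂) / [r₃ sin(θ₃−θ₄)].
Numerator sine = -0.02094; denominator sine = -0.94438.
Result = 0.0145·49.7·(-0.02094) / (0.0336·(-0.94438)) = +0.47563 rad/s; magnitude 0.47563 rad/s.

0.476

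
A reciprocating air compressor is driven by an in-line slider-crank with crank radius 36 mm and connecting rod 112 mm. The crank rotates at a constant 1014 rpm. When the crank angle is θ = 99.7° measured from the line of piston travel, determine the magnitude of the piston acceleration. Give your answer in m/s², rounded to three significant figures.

198

ω = 2π·1014/60 = 106.2 rad/s
x(θ) = r cosθ + √(L² − r² sin²θ); with ω constant, a = ω²·d²x/dθ².
d²x/dθ² = −r cosθ − r²(cos2θ)/√u − r⁴ sin²2θ/(4u^{3/2}),  u = L² − r² sin²θ = 0.0112848 m².
Substituting r = 0.036 m, L = 0.112 m, θ = 99.7°: d²x/dθ² = +0.017534 m.
a = ω²·d²x/dθ² = (106.2)²·(+0.017534) = +197.71 m/s²;  |a| = 197.71 m/s².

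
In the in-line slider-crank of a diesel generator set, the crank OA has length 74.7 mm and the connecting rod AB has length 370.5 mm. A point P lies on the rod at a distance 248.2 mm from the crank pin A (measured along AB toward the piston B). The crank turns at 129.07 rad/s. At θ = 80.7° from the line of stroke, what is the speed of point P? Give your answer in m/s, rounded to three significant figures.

ω = 129.1 rad/s.  Crank-pin speed |V_A| = rω = 9.6415 m/s, perpendicular to OA.
Rod angle: sinφ = −(r/L) sinθ ⇒ φ = -11.477°; ω_rod = −rω cosθ/√(L²−r²sin²θ) = -4.2912 rad/s.
V_P = V_A + ω_rod × AP, with AP = 0.2482 m along the rod.
Components: V_Px = −rω sinθ − a·ω_rod·sinφ = -9.7267 m/s;  V_Py = rω cosθ + a·ω_rod·cosφ = +0.51432 m/s.
|V_P| = √(V_Px² + V_Py²) = 9.7403 m/s.

9.74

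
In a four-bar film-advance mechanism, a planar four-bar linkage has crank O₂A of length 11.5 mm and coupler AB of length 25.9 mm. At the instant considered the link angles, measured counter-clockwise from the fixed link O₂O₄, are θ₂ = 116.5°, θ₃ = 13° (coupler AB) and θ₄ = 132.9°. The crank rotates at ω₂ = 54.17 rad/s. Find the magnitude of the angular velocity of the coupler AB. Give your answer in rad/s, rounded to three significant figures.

7.83

ω₂ = 54.17 rad/s
Differentiating the loop-closure r₂e^{iθ₂}+r₃e^{iθ₃}=r₁+r₄e^{iθ₄} gives r₂ω₂e^{iθ₂}+r₃ω₃e^{iθ₃}=r₄ω₄e^{iθ₄}.
Eliminating the other unknown: ω₃ = r₂ω₂ sin(θ₄−θ₂) / [r₃ sin(θ₃−θ₄)].
Numerator sine = +0.28234; denominator sine = -0.86690.
Result = 0.0115·54.17·(+0.28234) / (0.0259·(-0.86690)) = -7.8337 rad/s; magnitude 7.8337 rad/s.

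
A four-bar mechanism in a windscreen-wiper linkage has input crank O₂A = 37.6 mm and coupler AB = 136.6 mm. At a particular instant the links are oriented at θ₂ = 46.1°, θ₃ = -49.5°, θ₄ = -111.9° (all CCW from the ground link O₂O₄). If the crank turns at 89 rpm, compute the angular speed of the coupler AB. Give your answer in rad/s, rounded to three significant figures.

ω₂ = 9.32 rad/s (from 89 rpm).
Differentiating the loop-closure r₂e^{iθ₂}+r₃e^{iθ₃}=r₁+r₄e^{iθ₄} gives r₂ω₂e^{iθ₂}+r₃ω₃e^{iθ₃}=r₄ω₄e^{iθ₄}.
Eliminating the other unknown: ω₃ = r₂ω₂ sin(θ₄−θ₂) / [r₃ sin(θ₃−θ₄)].
Numerator sine = -0.37461; denominator sine = +0.88620.
Result = 0.0376·9.32·(-0.37461) / (0.1366·(+0.88620)) = -1.0844 rad/s; magnitude 1.0844 rad/s.

1.08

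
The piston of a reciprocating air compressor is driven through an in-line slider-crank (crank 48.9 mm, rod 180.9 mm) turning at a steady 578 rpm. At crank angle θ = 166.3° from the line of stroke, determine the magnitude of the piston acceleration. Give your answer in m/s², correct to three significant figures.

131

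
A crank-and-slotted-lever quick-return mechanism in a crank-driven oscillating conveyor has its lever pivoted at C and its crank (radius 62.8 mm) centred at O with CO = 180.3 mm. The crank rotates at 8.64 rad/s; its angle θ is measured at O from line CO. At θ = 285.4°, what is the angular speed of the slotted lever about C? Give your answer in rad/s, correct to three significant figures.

ω = 8.64 rad/s
Crank pin A relative to C: A = (d + r cosθ, r sinθ); lever angle φ = atan2(r sinθ, d + r cosθ).
Differentiating tanφ: φ̇ = rω(d cosθ + r)/(d² + r² + 2dr cosθ).
d² + r² + 2dr cosθ = |CA|² = 0.0424656 m²;  d cosθ + r = +0.11068 m.
|ω_lever| = |0.0628·8.64·+0.11068| / 0.0424656 = 1.4142 rad/s.

1.41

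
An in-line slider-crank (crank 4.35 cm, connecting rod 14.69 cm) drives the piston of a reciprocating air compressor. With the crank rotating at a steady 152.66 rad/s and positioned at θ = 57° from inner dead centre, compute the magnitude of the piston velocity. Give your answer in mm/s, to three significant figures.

ω = 152.7 rad/s
For an in-line slider-crank, x = r cosθ + √(L² − r² sin²θ), so v = −rω sinθ·[1 + r cosθ/√(L² − r² sin²θ)].
With r = 0.0435 m, L = 0.1469 m, θ = 57°: √(L² − r² sin²θ) = 0.1423 m.
v = −0.0435·152.7·0.83867·[1 + 0.0435·0.54464/0.1423] = -6.4966 m/s.
|v| = 6.4966 m/s = 6496.6 mm/s.

6500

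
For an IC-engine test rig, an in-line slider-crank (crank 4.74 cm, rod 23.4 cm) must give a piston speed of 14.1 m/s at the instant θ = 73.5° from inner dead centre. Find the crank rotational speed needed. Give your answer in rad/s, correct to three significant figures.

293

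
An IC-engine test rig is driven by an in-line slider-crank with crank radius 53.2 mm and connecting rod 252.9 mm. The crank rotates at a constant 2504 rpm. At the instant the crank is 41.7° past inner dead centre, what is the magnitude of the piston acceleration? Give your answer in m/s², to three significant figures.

2830

ω = 2π·2504/60 = 262.2 rad/s
x(θ) = r cosθ + √(L² − r² sin²θ); with ω constant, a = ω²·d²x/dθ².
d²x/dθ² = −r cosθ − r²(cos2θ)/√u − r⁴ sin²2θ/(4u^{3/2}),  u = L² − r² sin²θ = 0.0627059 m².
Substituting r = 0.0532 m, L = 0.2529 m, θ = 41.7°: d²x/dθ² = -0.041146 m.
a = ω²·d²x/dθ² = (262.2)²·(-0.041146) = -2829.1 m/s²;  |a| = 2829.1 m/s².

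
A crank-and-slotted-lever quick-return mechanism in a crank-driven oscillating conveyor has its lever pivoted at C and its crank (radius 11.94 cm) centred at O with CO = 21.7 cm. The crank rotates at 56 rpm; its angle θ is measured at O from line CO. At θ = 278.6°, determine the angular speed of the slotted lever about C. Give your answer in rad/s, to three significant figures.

ω = 5.864 rad/s (from 56 rpm).
Crank pin A relative to C: A = (d + r cosθ, r sinθ); lever angle φ = atan2(r sinθ, d + r cosθ).
Differentiating tanφ: φ̇ = rω(d cosθ + r)/(d² + r² + 2dr cosθ).
d² + r² + 2dr cosθ = |CA|² = 0.0690942 m²;  d cosθ + r = +0.15185 m.
|ω_lever| = |0.1194·5.864·+0.15185| / 0.0690942 = 1.5388 rad/s.

1.54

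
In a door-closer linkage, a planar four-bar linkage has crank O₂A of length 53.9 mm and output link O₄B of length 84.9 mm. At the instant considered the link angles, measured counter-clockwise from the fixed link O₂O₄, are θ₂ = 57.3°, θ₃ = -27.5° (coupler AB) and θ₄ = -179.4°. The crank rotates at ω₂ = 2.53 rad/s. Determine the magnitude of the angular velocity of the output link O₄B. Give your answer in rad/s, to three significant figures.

3.40

ω₂ = 2.53 rad/s
Differentiating the loop-closure r₂e^{iθ₂}+r₃e^{iθ₃}=r₁+r₄e^{iθ₄} gives r₂ω₂e^{iθ₂}+r₃ω₃e^{iθ₃}=r₄ω₄e^{iθ₄}.
Eliminating the other unknown: ω₄ = r₂ω₂ sin(θ₂−θ₃) / [r₄ sin(θ₄−θ₃)].
Numerator sine = +0.99588; denominator sine = -0.47101.
Result = 0.0539·2.53·(+0.99588) / (0.0849·(-0.47101)) = -3.3961 rad/s; magnitude 3.3961 rad/s.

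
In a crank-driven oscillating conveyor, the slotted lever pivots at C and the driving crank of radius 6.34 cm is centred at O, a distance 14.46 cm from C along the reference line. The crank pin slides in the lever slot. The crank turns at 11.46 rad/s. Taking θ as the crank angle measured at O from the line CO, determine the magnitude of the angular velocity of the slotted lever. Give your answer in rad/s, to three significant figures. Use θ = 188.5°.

8.51

ω = 11.46 rad/s
Crank pin A relative to C: A = (d + r cosθ, r sinθ); lever angle φ = atan2(r sinθ, d + r cosθ).
Differentiating tanφ: φ̇ = rω(d cosθ + r)/(d² + r² + 2dr cosθ).
d² + r² + 2dr cosθ = |CA|² = 0.00679484 m²;  d cosθ + r = -0.079612 m.
|ω_lever| = |0.0634·11.46·-0.079612| / 0.00679484 = 8.5128 rad/s.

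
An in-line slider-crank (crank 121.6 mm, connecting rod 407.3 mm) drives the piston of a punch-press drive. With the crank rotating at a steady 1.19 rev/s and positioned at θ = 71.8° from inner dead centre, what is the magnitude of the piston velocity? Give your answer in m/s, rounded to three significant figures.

ω = 2π·1.19 = 7.477 rad/s
For an in-line slider-crank, x = r cosθ + √(L² − r² sin²θ), so v = −rω sinθ·[1 + r cosθ/√(L² − r² sin²θ)].
With r = 0.1216 m, L = 0.4073 m, θ = 71.8°: √(L² − r² sin²θ) = 0.39058 m.
v = −0.1216·7.477·0.94997·[1 + 0.1216·0.31233/0.39058] = -0.94771 m/s.
|v| = 0.94771 m/s.

0.948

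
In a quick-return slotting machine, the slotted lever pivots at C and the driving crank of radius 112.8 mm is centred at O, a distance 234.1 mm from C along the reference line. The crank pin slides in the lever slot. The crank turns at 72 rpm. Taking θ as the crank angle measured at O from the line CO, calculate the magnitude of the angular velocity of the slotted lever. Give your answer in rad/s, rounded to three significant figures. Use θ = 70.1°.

1.91

ω = 7.54 rad/s (from 72 rpm).
Crank pin A relative to C: A = (d + r cosθ, r sinθ); lever angle φ = atan2(r sinθ, d + r cosθ).
Differentiating tanφ: φ̇ = rω(d cosθ + r)/(d² + r² + 2dr cosθ).
d² + r² + 2dr cosθ = |CA|² = 0.0855031 m²;  d cosθ + r = +0.19248 m.
|ω_lever| = |0.1128·7.54·+0.19248| / 0.0855031 = 1.9146 rad/s.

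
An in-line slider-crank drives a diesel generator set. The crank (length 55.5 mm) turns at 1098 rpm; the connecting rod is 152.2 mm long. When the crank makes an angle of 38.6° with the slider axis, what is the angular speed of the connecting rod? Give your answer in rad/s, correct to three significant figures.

ω = 115 rad/s (converted from 1098 rpm).
The rod makes angle φ with the slider axis where L sinφ = r sinθ; differentiating, L cosφ·φ̇ = r ω cosθ.
L cosφ = √(L² − r² sin²θ) = 0.14821 m.
|ω_rod| = r ω |cosθ| / √(L² − r² sin²θ) = 0.0555·115·0.78152/0.14821 = 33.65 rad/s.

33.7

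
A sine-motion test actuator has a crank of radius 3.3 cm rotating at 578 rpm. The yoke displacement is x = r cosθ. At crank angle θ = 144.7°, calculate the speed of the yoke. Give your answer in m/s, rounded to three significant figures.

1.15

ω = 60.53 rad/s (from 578 rpm).
x = r cosθ ⇒ ẋ = −rω sinθ.
|v| = rω|sinθ| = 0.033·60.53·|sin 144.7°| = 1.1542 m/s.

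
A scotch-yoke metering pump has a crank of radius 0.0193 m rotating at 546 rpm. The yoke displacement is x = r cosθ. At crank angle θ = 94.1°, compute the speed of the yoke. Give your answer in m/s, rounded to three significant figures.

ω = 57.18 rad/s (from 546 rpm).
x = r cosθ ⇒ ẋ = −rω sinθ.
|v| = rω|sinθ| = 0.0193·57.18·|sin 94.1°| = 1.1007 m/s.

1.10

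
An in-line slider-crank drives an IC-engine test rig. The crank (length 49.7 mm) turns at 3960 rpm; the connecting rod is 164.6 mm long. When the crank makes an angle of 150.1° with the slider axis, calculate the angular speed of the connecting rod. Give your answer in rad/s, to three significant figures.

ω = 414.7 rad/s (converted from 3960 rpm).
The rod makes angle φ with the slider axis where L sinφ = r sinθ; differentiating, L cosφ·φ̇ = r ω cosθ.
L cosφ = √(L² − r² sin²θ) = 0.16272 m.
|ω_rod| = r ω |cosθ| / √(L² − r² sin²θ) = 0.0497·414.7·0.86690/0.16272 = 109.8 rad/s.

110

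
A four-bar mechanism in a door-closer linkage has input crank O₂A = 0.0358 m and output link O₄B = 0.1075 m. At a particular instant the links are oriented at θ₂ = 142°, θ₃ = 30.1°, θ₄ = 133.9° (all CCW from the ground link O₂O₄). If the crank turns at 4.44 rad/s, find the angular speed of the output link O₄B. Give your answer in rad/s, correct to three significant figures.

ω₂ = 4.44 rad/s
Differentiating the loop-closure r₂e^{iθ₂}+r₃e^{iθ₃}=r₁+r₄e^{iθ₄} gives r₂ω₂e^{iθ₂}+r₃ω₃e^{iθ₃}=r₄ω₄e^{iθ₄}.
Eliminating the other unknown: ω₄ = r₂ω₂ sin(θ₂−θ₃) / [r₄ sin(θ₄−θ₃)].
Numerator sine = +0.92784; denominator sine = +0.97113.
Result = 0.0358·4.44·(+0.92784) / (0.1075·(+0.97113)) = +1.4127 rad/s; magnitude 1.4127 rad/s.

1.41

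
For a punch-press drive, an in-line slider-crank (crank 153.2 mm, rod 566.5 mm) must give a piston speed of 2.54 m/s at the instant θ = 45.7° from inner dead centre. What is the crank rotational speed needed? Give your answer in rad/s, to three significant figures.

For an in-line slider-crank, |v_piston| = rω|sinθ|·[1 + r cosθ/√(L² − r² sin²θ)].
With r = 0.1532 m, L = 0.5665 m, θ = 45.7°: the bracketed kinematic factor |dx/dθ| = 0.13075 m.
ω = v/|dx/dθ| = 2.54/0.13075 = 19.426 rad/s.

19.4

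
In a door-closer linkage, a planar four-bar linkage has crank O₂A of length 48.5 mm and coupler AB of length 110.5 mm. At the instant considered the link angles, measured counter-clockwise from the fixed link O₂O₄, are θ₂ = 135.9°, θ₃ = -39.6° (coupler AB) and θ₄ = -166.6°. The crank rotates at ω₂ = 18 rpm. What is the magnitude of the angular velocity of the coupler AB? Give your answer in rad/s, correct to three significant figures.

ω₂ = 1.885 rad/s (from 18 rpm).
Differentiating the loop-closure r₂e^{iθ₂}+r₃e^{iθ₃}=r₁+r₄e^{iθ₄} gives r₂ω₂e^{iθ₂}+r₃ω₃e^{iθ₃}=r₄ω₄e^{iθ₄}.
Eliminating the other unknown: ω₃ = r₂ω₂ sin(θ₄−θ₂) / [r₃ sin(θ₃−θ₄)].
Numerator sine = +0.84339; denominator sine = +0.79864.
Result = 0.0485·1.885·(+0.84339) / (0.1105·(+0.79864)) = +0.8737 rad/s; magnitude 0.8737 rad/s.

0.874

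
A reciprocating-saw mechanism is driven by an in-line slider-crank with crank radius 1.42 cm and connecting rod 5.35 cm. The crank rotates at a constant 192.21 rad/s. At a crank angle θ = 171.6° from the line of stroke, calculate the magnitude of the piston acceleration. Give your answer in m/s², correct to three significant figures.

385

ω = 192.2 rad/s
x(θ) = r cosθ + √(L² − r² sin²θ); with ω constant, a = ω²·d²x/dθ².
d²x/dθ² = −r cosθ − r²(cos2θ)/√u − r⁴ sin²2θ/(4u^{3/2}),  u = L² − r² sin²θ = 0.00285795 m².
Substituting r = 0.0142 m, L = 0.0535 m, θ = 171.6°: d²x/dθ² = +0.010431 m.
a = ω²·d²x/dθ² = (192.2)²·(+0.010431) = +385.38 m/s²;  |a| = 385.38 m/s².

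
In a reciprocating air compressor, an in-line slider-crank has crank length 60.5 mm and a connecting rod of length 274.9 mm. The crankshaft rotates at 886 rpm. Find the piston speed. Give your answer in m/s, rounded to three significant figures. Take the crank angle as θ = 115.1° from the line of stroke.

ω = 2π·886/60 = 92.78 rad/s
For an in-line slider-crank, x = r cosθ + √(L² − r² sin²θ), so v = −rω sinθ·[1 + r cosθ/√(L² − r² sin²θ)].
With r = 0.0605 m, L = 0.2749 m, θ = 115.1°: √(L² − r² sin²θ) = 0.26939 m.
v = −0.0605·92.78·0.90557·[1 + 0.0605·-0.42420/0.26939] = -4.5989 m/s.
|v| = 4.5989 m/s.

4.60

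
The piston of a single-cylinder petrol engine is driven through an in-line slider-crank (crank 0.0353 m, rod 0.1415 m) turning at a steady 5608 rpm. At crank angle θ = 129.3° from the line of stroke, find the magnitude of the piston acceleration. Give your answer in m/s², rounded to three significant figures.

ω = 2π·5608/60 = 587.3 rad/s
x(θ) = r cosθ + √(L² − r² sin²θ); with ω constant, a = ω²·d²x/dθ².
d²x/dθ² = −r cosθ − r²(cos2θ)/√u − r⁴ sin²2θ/(4u^{3/2}),  u = L² − r² sin²θ = 0.0192761 m².
Substituting r = 0.0353 m, L = 0.1415 m, θ = 129.3°: d²x/dθ² = +0.023993 m.
a = ω²·d²x/dθ² = (587.3)²·(+0.023993) = +8274.8 m/s²;  |a| = 8274.8 m/s².

8270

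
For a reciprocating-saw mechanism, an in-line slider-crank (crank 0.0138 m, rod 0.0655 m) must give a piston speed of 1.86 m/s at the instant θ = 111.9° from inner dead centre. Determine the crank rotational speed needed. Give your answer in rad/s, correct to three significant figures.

For an in-line slider-crank, |v_piston| = rω|sinθ|·[1 + r cosθ/√(L² − r² sin²θ)].
With r = 0.0138 m, L = 0.0655 m, θ = 111.9°: the bracketed kinematic factor |dx/dθ| = 0.011778 m.
ω = v/|dx/dθ| = 1.86/0.011778 = 157.92 rad/s.

158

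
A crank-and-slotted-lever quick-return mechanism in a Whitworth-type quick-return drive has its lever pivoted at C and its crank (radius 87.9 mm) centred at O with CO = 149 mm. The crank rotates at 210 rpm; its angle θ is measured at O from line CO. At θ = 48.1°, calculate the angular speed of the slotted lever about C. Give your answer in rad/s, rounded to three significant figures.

7.64

ω = 21.99 rad/s (from 210 rpm).
Crank pin A relative to C: A = (d + r cosθ, r sinθ); lever angle φ = atan2(r sinθ, d + r cosθ).
Differentiating tanφ: φ̇ = rω(d cosθ + r)/(d² + r² + 2dr cosθ).
d² + r² + 2dr cosθ = |CA|² = 0.0474207 m²;  d cosθ + r = +0.18741 m.
|ω_lever| = |0.0879·21.99·+0.18741| / 0.0474207 = 7.6393 rad/s.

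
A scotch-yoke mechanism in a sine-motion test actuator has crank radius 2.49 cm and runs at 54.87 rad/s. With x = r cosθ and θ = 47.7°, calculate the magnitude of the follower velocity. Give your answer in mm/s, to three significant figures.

1010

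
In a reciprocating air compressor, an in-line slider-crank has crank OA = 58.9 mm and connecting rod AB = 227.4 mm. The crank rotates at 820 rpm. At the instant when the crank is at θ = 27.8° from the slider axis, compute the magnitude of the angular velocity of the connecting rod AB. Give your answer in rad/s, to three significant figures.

ω = 85.87 rad/s (converted from 820 rpm).
The rod makes angle φ with the slider axis where L sinφ = r sinθ; differentiating, L cosφ·φ̇ = r ω cosθ.
L cosφ = √(L² − r² sin²θ) = 0.22573 m.
|ω_rod| = r ω |cosθ| / √(L² − r² sin²θ) = 0.0589·85.87·0.88458/0.22573 = 19.82 rad/s.

19.8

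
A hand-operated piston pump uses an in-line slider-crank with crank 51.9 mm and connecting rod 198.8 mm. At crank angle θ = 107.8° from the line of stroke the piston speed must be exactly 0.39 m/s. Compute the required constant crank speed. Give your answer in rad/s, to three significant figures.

For an in-line slider-crank, |v_piston| = rω|sinθ|·[1 + r cosθ/√(L² − r² sin²θ)].
With r = 0.0519 m, L = 0.1988 m, θ = 107.8°: the bracketed kinematic factor |dx/dθ| = 0.045344 m.
ω = v/|dx/dθ| = 0.39/0.045344 = 8.6009 rad/s.

8.60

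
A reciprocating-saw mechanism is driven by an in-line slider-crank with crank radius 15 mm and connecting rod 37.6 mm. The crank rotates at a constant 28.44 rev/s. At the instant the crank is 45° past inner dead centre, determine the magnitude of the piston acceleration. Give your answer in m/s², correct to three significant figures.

347

ω = 2π·28.4 = 178.7 rad/s
x(θ) = r cosθ + √(L² − r² sin²θ); with ω constant, a = ω²·d²x/dθ².
d²x/dθ² = −r cosθ − r²(cos2θ)/√u − r⁴ sin²2θ/(4u^{3/2}),  u = L² − r² sin²θ = 0.00130126 m².
Substituting r = 0.015 m, L = 0.0376 m, θ = 45°: d²x/dθ² = -0.010876 m.
a = ω²·d²x/dθ² = (178.7)²·(-0.010876) = -347.29 m/s²;  |a| = 347.29 m/s².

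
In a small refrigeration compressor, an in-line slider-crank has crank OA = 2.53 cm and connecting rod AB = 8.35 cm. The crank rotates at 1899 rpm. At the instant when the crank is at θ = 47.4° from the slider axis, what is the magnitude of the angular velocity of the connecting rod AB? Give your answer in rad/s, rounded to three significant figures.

ω = 198.9 rad/s (converted from 1899 rpm).
The rod makes angle φ with the slider axis where L sinφ = r sinθ; differentiating, L cosφ·φ̇ = r ω cosθ.
L cosφ = √(L² − r² sin²θ) = 0.081397 m.
|ω_rod| = r ω |cosθ| / √(L² − r² sin²θ) = 0.0253·198.9·0.67688/0.081397 = 41.839 rad/s.

41.8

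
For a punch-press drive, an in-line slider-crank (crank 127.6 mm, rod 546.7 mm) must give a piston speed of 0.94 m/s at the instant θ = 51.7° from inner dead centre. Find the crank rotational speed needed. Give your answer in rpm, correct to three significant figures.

For an in-line slider-crank, |v_piston| = rω|sinθ|·[1 + r cosθ/√(L² − r² sin²θ)].
With r = 0.1276 m, L = 0.5467 m, θ = 51.7°: the bracketed kinematic factor |dx/dθ| = 0.11487 m.
ω = v/|dx/dθ| = 0.94/0.11487 = 8.183 rad/s.
N = 60ω/(2π) = 78.142 rpm.

78.1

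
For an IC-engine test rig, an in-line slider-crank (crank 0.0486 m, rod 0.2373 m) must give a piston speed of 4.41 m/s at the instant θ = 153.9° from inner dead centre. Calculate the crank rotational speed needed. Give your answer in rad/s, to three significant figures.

253

For an in-line slider-crank, |v_piston| = rω|sinθ|·[1 + r cosθ/√(L² − r² sin²θ)].
With r = 0.0486 m, L = 0.2373 m, θ = 153.9°: the bracketed kinematic factor |dx/dθ| = 0.017433 m.
ω = v/|dx/dθ| = 4.41/0.017433 = 252.97 rad/s.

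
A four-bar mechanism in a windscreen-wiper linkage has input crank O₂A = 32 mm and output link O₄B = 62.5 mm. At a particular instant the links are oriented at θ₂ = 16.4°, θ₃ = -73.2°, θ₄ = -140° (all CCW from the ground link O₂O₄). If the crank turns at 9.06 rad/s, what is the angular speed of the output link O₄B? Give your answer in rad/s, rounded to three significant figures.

ω₂ = 9.06 rad/s
Differentiating the loop-closure r₂e^{iθ₂}+r₃e^{iθ₃}=r₁+r₄e^{iθ₄} gives r₂ω₂e^{iθ₂}+r₃ω₃e^{iθ₃}=r₄ω₄e^{iθ₄}.
Eliminating the other unknown: ω₄ = r₂ω₂ sin(θ₂−θ₃) / [r₄ sin(θ₄−θ₃)].
Numerator sine = +0.99998; denominator sine = -0.91914.
Result = 0.032·9.06·(+0.99998) / (0.0625·(-0.91914)) = -5.0467 rad/s; magnitude 5.0467 rad/s.

5.05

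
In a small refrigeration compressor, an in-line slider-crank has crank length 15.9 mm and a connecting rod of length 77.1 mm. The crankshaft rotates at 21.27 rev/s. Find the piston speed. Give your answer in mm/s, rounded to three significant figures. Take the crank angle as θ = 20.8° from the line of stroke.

900

ω = 2π·21.3 = 133.6 rad/s
For an in-line slider-crank, x = r cosθ + √(L² − r² sin²θ), so v = −rω sinθ·[1 + r cosθ/√(L² − r² sin²θ)].
With r = 0.0159 m, L = 0.0771 m, θ = 20.8°: √(L² − r² sin²θ) = 0.076893 m.
v = −0.0159·133.6·0.35511·[1 + 0.0159·0.93483/0.076893] = -0.90044 m/s.
|v| = 0.90044 m/s = 900.44 mm/s.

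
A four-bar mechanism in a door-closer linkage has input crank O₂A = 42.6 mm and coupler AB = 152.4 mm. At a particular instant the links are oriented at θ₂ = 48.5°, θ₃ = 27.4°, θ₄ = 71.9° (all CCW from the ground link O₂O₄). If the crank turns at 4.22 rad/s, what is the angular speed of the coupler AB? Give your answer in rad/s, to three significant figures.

0.668

ω₂ = 4.22 rad/s
Differentiating the loop-closure r₂e^{iθ₂}+r₃e^{iθ₃}=r₁+r₄e^{iθ₄} gives r₂ω₂e^{iθ₂}+r₃ω₃e^{iθ₃}=r₄ω₄e^{iθ₄}.
Eliminating the other unknown: ω₃ = r₂ω₂ sin(θ₄−θ₂) / [r₃ sin(θ₃−θ₄)].
Numerator sine = +0.39715; denominator sine = -0.70091.
Result = 0.0426·4.22·(+0.39715) / (0.1524·(-0.70091)) = -0.66839 rad/s; magnitude 0.66839 rad/s.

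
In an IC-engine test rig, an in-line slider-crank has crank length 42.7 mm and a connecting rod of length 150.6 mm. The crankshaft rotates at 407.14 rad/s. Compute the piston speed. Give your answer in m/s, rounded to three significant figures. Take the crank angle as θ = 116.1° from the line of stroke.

13.6

ω = 407.1 rad/s
For an in-line slider-crank, x = r cosθ + √(L² − r² sin²θ), so v = −rω sinθ·[1 + r cosθ/√(L² − r² sin²θ)].
With r = 0.0427 m, L = 0.1506 m, θ = 116.1°: √(L² − r² sin²θ) = 0.14564 m.
v = −0.0427·407.1·0.89803·[1 + 0.0427·-0.43994/0.14564] = -13.598 m/s.
|v| = 13.598 m/s.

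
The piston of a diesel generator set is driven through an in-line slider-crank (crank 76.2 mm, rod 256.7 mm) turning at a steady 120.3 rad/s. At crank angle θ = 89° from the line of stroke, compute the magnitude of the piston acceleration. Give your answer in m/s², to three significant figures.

323

ω = 120.3 rad/s
x(θ) = r cosθ + √(L² − r² sin²θ); with ω constant, a = ω²·d²x/dθ².
d²x/dθ² = −r cosθ − r²(cos2θ)/√u − r⁴ sin²2θ/(4u^{3/2}),  u = L² − r² sin²θ = 0.0600902 m².
Substituting r = 0.0762 m, L = 0.2567 m, θ = 89°: d²x/dθ² = +0.022342 m.
a = ω²·d²x/dθ² = (120.3)²·(+0.022342) = +323.33 m/s²;  |a| = 323.33 m/s².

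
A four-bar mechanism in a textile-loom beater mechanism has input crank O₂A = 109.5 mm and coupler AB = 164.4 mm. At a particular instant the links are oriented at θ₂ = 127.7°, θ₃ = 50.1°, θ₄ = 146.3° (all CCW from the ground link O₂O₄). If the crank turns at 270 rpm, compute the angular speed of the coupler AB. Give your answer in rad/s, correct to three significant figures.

6.04

ω₂ = 28.27 rad/s (from 270 rpm).
Differentiating the loop-closure r₂e^{iθ₂}+r₃e^{iθ₃}=r₁+r₄e^{iθ₄} gives r₂ω₂e^{iθ₂}+r₃ω₃e^{iθ₃}=r₄ω₄e^{iθ₄}.
Eliminating the other unknown: ω₃ = r₂ω₂ sin(θ₄−θ₂) / [r₃ sin(θ₃−θ₄)].
Numerator sine = +0.31896; denominator sine = -0.99415.
Result = 0.1095·28.27·(+0.31896) / (0.1644·(-0.99415)) = -6.0421 rad/s; magnitude 6.0421 rad/s.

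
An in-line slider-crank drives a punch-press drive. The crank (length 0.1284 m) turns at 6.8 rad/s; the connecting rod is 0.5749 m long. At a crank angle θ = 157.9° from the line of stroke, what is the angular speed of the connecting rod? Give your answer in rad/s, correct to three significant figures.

ω = 6.8 rad/s
The rod makes angle φ with the slider axis where L sinφ = r sinθ; differentiating, L cosφ·φ̇ = r ω cosθ.
L cosφ = √(L² − r² sin²θ) = 0.57287 m.
|ω_rod| = r ω |cosθ| / √(L² − r² sin²θ) = 0.1284·6.8·0.92653/0.57287 = 1.4121 rad/s.

1.41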